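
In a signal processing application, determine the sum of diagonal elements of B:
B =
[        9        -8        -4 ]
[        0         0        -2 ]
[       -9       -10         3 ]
tr(B) = 9 + 0 + 3 = 12

The trace of a square matrix is the sum of its diagonal entries.
Diagonal entries of B: B[0][0] = 9, B[1][1] = 0, B[2][2] = 3.
tr(B) = 9 + 0 + 3 = 12.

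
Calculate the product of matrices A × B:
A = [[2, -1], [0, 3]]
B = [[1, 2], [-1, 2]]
[[3, 2], [-3, 6]]

Matrix multiplication:
C[0][0] = 2×1 + -1×-1 = 3
C[0][1] = 2×2 + -1×2 = 2
C[1][0] = 0×1 + 3×-1 = -3
C[1][1] = 0×2 + 3×2 = 6
Result: [[3, 2], [-3, 6]]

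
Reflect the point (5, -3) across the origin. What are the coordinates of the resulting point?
(-5, 3)

Reflection across origin: (5, -3) → (-5, 3)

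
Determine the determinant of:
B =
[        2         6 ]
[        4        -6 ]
det(B) = -36

For a 2×2 matrix [[a, b], [c, d]], det = a*d - b*c.
det(B) = (2)*(-6) - (6)*(4) = -12 - 24 = -36.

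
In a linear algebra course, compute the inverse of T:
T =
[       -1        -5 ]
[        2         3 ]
det(T) = 7
T⁻¹ =
[      3/7       5/7 ]
[     -2/7      -1/7 ]

For a 2×2 matrix T = [[a, b], [c, d]] with det(T) ≠ 0, T⁻¹ = (1/det(T)) * [[d, -b], [-c, a]].
det(T) = (-1)*(3) - (-5)*(2) = -3 + 10 = 7.
T⁻¹ = (1/7) * [[3, 5], [-2, -1]].
Dividing each entry by 7 and reducing:
T⁻¹ =
[      3/7       5/7 ]
[     -2/7      -1/7 ]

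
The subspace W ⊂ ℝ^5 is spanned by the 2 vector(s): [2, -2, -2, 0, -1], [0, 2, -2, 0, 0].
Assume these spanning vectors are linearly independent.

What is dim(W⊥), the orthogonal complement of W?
dim(W⊥) = 3

For any subspace W of ℝ^n, dim(W) + dim(W⊥) = n (the whole-space dimension).
Here the given 2 vectors are linearly independent, so dim(W) = 2.
Thus dim(W⊥) = n - dim(W) = 5 - 2 = 3.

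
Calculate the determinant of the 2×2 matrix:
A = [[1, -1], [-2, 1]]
-1

For A = [[a, b], [c, d]], det(A) = a*d - b*c.
det(A) = (1)*(1) - (-1)*(-2) = 1 - 2 = -1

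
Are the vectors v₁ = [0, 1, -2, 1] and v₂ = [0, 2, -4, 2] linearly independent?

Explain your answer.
No, linearly dependent (v₂ = 2·v₁)

Check whether there is a scalar k with v₂ = k·v₁.
Comparing components, k = 2 satisfies 2·[0, 1, -2, 1] = [0, 2, -4, 2].
Since v₂ is a scalar multiple of v₁, the two vectors are linearly dependent.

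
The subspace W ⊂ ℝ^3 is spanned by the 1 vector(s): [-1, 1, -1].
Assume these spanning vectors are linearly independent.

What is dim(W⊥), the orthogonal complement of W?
dim(W⊥) = 2

For any subspace W of ℝ^n, dim(W) + dim(W⊥) = n (the whole-space dimension).
Here the given 1 vectors are linearly independent, so dim(W) = 1.
Thus dim(W⊥) = n - dim(W) = 3 - 1 = 2.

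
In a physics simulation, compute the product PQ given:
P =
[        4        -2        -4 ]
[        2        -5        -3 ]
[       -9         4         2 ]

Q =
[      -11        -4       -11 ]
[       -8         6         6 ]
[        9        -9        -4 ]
PQ =
[      -64         8       -40 ]
[       -9       -11       -40 ]
[       85        42       115 ]

Matrix multiplication: (PQ)[i][j] = sum over k of P[i][k] * Q[k][j].
  (PQ)[0][0] = (4)*(-11) + (-2)*(-8) + (-4)*(9) = -64
  (PQ)[0][1] = (4)*(-4) + (-2)*(6) + (-4)*(-9) = 8
  (PQ)[0][2] = (4)*(-11) + (-2)*(6) + (-4)*(-4) = -40
  (PQ)[1][0] = (2)*(-11) + (-5)*(-8) + (-3)*(9) = -9
  (PQ)[1][1] = (2)*(-4) + (-5)*(6) + (-3)*(-9) = -11
  (PQ)[1][2] = (2)*(-11) + (-5)*(6) + (-3)*(-4) = -40
  (PQ)[2][0] = (-9)*(-11) + (4)*(-8) + (2)*(9) = 85
  (PQ)[2][1] = (-9)*(-4) + (4)*(6) + (2)*(-9) = 42
  (PQ)[2][2] = (-9)*(-11) + (4)*(6) + (2)*(-4) = 115
PQ =
[      -64         8       -40 ]
[       -9       -11       -40 ]
[       85        42       115 ]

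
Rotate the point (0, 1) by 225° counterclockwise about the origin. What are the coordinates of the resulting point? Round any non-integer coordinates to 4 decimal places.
(0.7071, -0.7071)

Rotation matrix R(θ) = [[cos θ, -sin θ], [sin θ, cos θ]]; for θ = 225°:
R = [[-√2/2, √2/2], [-√2/2, -√2/2]]
Result: R × [0, 1]ᵀ = [-√2/2·0 + (√2/2)·1, -√2/2·0 + (-√2/2)·1]ᵀ = (0.7071, -0.7071)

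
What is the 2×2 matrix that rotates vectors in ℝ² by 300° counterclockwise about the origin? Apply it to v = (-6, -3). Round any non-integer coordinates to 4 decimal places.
R = [[1/2, √3/2], [-√3/2, 1/2]]; R·v = (-5.5981, 3.6962)

A counterclockwise rotation by angle θ in ℝ² has matrix R(θ) = [[cos θ, -sin θ], [sin θ, cos θ]].
For θ = 300°: cos θ = 1/2, sin θ = -√3/2.
R(300°) = [[1/2, √3/2], [-√3/2, 1/2]].
R·v = [1/2·-6 + (√3/2)·-3, -√3/2·-6 + 1/2·-3] = (-5.5981, 3.6962).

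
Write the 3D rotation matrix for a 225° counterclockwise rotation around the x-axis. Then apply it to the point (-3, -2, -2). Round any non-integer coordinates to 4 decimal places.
R = [[1, 0, 0], [0, -√2/2, √2/2], [0, -√2/2, -√2/2]]; R·(-3, -2, -2) = (-3.0000, 0.0000, 2.8284)

Rotation matrix for 225° around x-axis:
cos(225°) = -√2/2, sin(225°) = -√2/2
R = [[1, 0, 0], [0, -√2/2, √2/2], [0, -√2/2, -√2/2]]
Apply to (-3, -2, -2): R·[-3, -2, -2]ᵀ = (-3.0000, 0.0000, 2.8284)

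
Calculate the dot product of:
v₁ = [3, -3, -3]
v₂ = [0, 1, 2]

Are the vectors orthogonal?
-9, No

The dot product is the sum of products of corresponding components.
v₁·v₂ = (3)*(0) + (-3)*(1) + (-3)*(2) = 0 - 3 - 6 = -9.
Two vectors are orthogonal iff their dot product is 0; here the dot product is -9, so the vectors are not orthogonal.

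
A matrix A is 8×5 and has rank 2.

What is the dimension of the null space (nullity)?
3

The rank-nullity theorem for an m×n matrix states:
rank(A) + nullity(A) = n (the number of columns).
Here n = 5 and rank(A) = 2, so nullity(A) = 5 - 2 = 3.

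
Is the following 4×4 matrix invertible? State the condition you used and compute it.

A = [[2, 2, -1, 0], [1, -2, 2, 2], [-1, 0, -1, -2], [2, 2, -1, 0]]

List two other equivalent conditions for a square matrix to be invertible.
No, not invertible; det(A) = 0 (two rows are equal, so the rows are linearly dependent). Equivalent conditions (failing for this A): rank(A) < 4; Ax = 0 has non-trivial solutions; 0 is an eigenvalue; the columns are linearly dependent.

To check invertibility, compute det(A).
In this matrix, row 0 and the last row are identical, so one row is a scalar multiple of another and the rows are linearly dependent.
A matrix with linearly dependent rows has det = 0 and is not invertible.
Equivalent failed conditions:
- rank(A) < 4.
- Ax = 0 has non-trivial solutions.
- 0 is an eigenvalue.
- The columns are linearly dependent.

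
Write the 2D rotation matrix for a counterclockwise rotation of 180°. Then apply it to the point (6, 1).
R = [[-1, 0], [0, -1]]; R·(6, 1) = (-6, -1)

Rotation matrix formula: R(θ) = [[cos θ, -sin θ], [sin θ, cos θ]]
For θ = 180°:
cos(180°) = -1
sin(180°) = 0
R = [[-1, 0], [0, -1]]
Apply to (6, 1): [-1·6 + (0)·1, 0·6 + -1·1] = (-6, -1)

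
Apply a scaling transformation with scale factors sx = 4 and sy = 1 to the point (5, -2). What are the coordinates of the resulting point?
(20, -2)

Scaling matrix:
[[4, 0], [0, 1]]
Result: (5 × 4, -2 × 1) = (20, -2)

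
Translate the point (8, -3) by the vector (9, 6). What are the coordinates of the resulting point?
(17, 3)

Translation by (9, 6):
x' = 8 + 9 = 17
y' = -3 + 6 = 3
Homogeneous matrix: [[1, 0, 9], [0, 1, 6], [0, 0, 1]]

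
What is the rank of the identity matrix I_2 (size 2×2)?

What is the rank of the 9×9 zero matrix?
rank(I_2) = 2, rank(0) = 0

The identity I_2 has 2 columns that are the standard basis vectors e_1, …, e_2. These are linearly independent, so all 2 columns are pivots and rank(I_2) = 2.
The 9×9 zero matrix has every entry zero, so every row is the zero row and there are no pivots; rank(0) = 0.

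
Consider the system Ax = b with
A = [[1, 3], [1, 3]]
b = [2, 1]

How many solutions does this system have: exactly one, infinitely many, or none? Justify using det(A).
No solution

det(A) = (1)*(3) - (3)*(1) = 0, so A is singular.
The column space of A is span(column 1) = span([1, 1]).
b = [2, 1] is not a scalar multiple of column 1, so b ∉ column space and the system is inconsistent — no solution.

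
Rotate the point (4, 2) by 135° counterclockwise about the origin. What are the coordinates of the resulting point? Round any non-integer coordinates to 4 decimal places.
(-4.2426, 1.4142)

Rotation matrix R(θ) = [[cos θ, -sin θ], [sin θ, cos θ]]; for θ = 135°:
R = [[-√2/2, -√2/2], [√2/2, -√2/2]]
Result: R × [4, 2]ᵀ = [-√2/2·4 + (-√2/2)·2, √2/2·4 + (-√2/2)·2]ᵀ = (-4.2426, 1.4142)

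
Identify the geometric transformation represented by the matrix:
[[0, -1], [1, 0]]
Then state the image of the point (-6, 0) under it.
rotation by 90° counterclockwise; image of (-6, 0) is (0, -6)

This matches the form [[cos θ, -sin θ], [sin θ, cos θ]] of a rotation matrix; reading off cos θ and sin θ gives the angle.
The matrix [[0, -1], [1, 0]] represents: rotation by 90° counterclockwise.
Applying it to (-6, 0): [0·-6 + -1·0, 1·-6 + 0·0] = (0, -6).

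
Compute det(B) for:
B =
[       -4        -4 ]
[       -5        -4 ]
det(B) = -4

For a 2×2 matrix [[a, b], [c, d]], det = a*d - b*c.
det(B) = (-4)*(-4) - (-4)*(-5) = 16 - 20 = -4.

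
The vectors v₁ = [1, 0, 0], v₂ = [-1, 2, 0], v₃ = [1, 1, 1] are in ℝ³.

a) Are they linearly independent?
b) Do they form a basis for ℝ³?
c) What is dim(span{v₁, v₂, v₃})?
Yes independent, yes basis, dim = 3

Stack v₁, v₂, v₃ as rows of a 3×3 matrix.
[[1, 0, 0]; [-1, 2, 0]; [1, 1, 1]] is already lower triangular with nonzero diagonal entries (1, 2, 1), so its determinant is the product of the diagonal entries, det = (1)·(2)·(1) = 2 ≠ 0, and the rows are linearly independent.
Three linearly independent vectors in ℝ³ form a basis for ℝ³, so dim(span{v₁,v₂,v₃}) = 3.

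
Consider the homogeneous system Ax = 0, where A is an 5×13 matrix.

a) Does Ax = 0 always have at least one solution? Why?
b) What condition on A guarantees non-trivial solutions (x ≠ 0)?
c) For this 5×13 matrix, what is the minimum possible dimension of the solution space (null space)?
a) Yes, x = 0 is always a solution. b) When A has linearly dependent columns (rank < n). c) Minimum nullity = 8.

a) x = 0 satisfies A·0 = 0, so the zero vector is always a solution.
b) Non-trivial solutions exist iff the columns of A are linearly dependent, equivalently rank(A) < n (the number of columns).
c) By rank-nullity, rank(A) + nullity(A) = n = 13. Since A has only 5 rows, rank(A) ≤ 5, so nullity(A) ≥ 13 - 5 = 8.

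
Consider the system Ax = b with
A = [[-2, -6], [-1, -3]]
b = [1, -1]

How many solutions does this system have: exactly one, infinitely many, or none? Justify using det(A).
No solution

det(A) = (-2)*(-3) - (-6)*(-1) = 0, so A is singular.
The column space of A is span(column 1) = span([-2, -1]).
b = [1, -1] is not a scalar multiple of column 1, so b ∉ column space and the system is inconsistent — no solution.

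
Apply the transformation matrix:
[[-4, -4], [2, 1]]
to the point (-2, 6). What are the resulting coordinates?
(-16, 2)

Matrix multiplication:
[[-4, -4], [2, 1]] × [-2, 6]ᵀ
= [-4×-2 + -4×6, 2×-2 + 1×6]ᵀ
= [-16.0000, 2.0000]ᵀ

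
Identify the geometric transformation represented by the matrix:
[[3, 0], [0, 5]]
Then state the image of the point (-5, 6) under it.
non-uniform scaling by (3, 5); image of (-5, 6) is (-15, 30)

This is diagonal with distinct entries, so it scales the x-axis by 3 and the y-axis by 5.
The matrix [[3, 0], [0, 5]] represents: non-uniform scaling by (3, 5).
Applying it to (-5, 6): [3·-5 + 0·6, 0·-5 + 5·6] = (-15, 30).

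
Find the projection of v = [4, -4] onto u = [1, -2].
[12/5, -24/5]

The projection of v onto u is proj_u(v) = ((v·u) / (u·u)) · u.
v·u = (4)*(1) + (-4)*(-2) = 12.
u·u = (1)*(1) + (-2)*(-2) = 5.
coefficient = 12 / 5 = 12/5.
proj_u(v) = 12/5 · [1, -2] = [12/5, -24/5].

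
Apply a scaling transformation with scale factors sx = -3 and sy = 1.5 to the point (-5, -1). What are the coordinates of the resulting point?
(15, -1.5)

Scaling matrix:
[[-3, 0], [0, 1.50]]
Result: (-5 × -3, -1 × 1.5) = (15, -1.5)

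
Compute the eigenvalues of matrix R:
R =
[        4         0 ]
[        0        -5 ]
λ = -5, 4

Solve det(R - λI) = 0. For a 2×2 matrix the characteristic equation is λ² - (trace)λ + det = 0.
trace(R) = a + d = 4 - 5 = -1.
det(R) = a*d - b*c = (4)*(-5) - (0)*(0) = -20 - 0 = -20.
Characteristic equation: λ² - (-1)λ + (-20) = 0.
Discriminant = (-1)² - 4*(-20) = 1 + 80 = 81.
λ = (-1 ± √81) / 2 = (-1 ± 9) / 2 = -5, 4.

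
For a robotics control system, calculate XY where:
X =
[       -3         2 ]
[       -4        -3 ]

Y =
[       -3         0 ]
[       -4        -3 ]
XY =
[        1        -6 ]
[       24         9 ]

Matrix multiplication: (XY)[i][j] = sum over k of X[i][k] * Y[k][j].
  (XY)[0][0] = (-3)*(-3) + (2)*(-4) = 1
  (XY)[0][1] = (-3)*(0) + (2)*(-3) = -6
  (XY)[1][0] = (-4)*(-3) + (-3)*(-4) = 24
  (XY)[1][1] = (-4)*(0) + (-3)*(-3) = 9
XY =
[        1        -6 ]
[       24         9 ]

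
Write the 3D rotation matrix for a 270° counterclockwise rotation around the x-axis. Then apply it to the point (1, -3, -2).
R = [[1, 0, 0], [0, 0, 1], [0, -1, 0]]; R·(1, -3, -2) = (1, -2, 3)

Rotation matrix for 270° around x-axis:
cos(270°) = 0, sin(270°) = -1
R = [[1, 0, 0], [0, 0, 1], [0, -1, 0]]
Apply to (1, -3, -2): R·[1, -3, -2]ᵀ = (1, -2, 3)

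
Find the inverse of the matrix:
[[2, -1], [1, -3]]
[[3/5, -1/5], [1/5, -2/5]]

For [[a,b],[c,d]], inverse = (1/det)·[[d,-b],[-c,a]]
det = 2·-3 - -1·1 = -5
Inverse = (1/-5)·[[-3, 1], [-1, 2]]
        = [[3/5, -1/5], [1/5, -2/5]]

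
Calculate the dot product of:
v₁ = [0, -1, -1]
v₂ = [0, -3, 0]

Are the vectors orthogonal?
3, No

The dot product is the sum of products of corresponding components.
v₁·v₂ = (0)*(0) + (-1)*(-3) + (-1)*(0) = 0 + 3 + 0 = 3.
Two vectors are orthogonal iff their dot product is 0; here the dot product is 3, so the vectors are not orthogonal.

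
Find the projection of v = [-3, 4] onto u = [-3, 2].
[-51/13, 34/13]

The projection of v onto u is proj_u(v) = ((v·u) / (u·u)) · u.
v·u = (-3)*(-3) + (4)*(2) = 17.
u·u = (-3)*(-3) + (2)*(2) = 13.
coefficient = 17 / 13 = 17/13.
proj_u(v) = 17/13 · [-3, 2] = [-51/13, 34/13].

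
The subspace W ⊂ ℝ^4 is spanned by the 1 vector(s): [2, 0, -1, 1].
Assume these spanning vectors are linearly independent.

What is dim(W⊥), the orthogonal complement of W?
dim(W⊥) = 3

For any subspace W of ℝ^n, dim(W) + dim(W⊥) = n (the whole-space dimension).
Here the given 1 vectors are linearly independent, so dim(W) = 1.
Thus dim(W⊥) = n - dim(W) = 4 - 1 = 3.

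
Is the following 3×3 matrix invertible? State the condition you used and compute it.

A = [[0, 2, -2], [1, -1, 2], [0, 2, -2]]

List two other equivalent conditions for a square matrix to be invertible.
No, not invertible; det(A) = 0 (two rows are equal, so the rows are linearly dependent). Equivalent conditions (failing for this A): rank(A) < 3; Ax = 0 has non-trivial solutions; 0 is an eigenvalue; the columns are linearly dependent.

To check invertibility, compute det(A).
In this matrix, row 0 and the last row are identical, so one row is a scalar multiple of another and the rows are linearly dependent.
A matrix with linearly dependent rows has det = 0 and is not invertible.
Equivalent failed conditions:
- rank(A) < 3.
- Ax = 0 has non-trivial solutions.
- 0 is an eigenvalue.
- The columns are linearly dependent.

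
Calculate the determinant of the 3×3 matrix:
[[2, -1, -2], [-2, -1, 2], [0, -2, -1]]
4

Expansion along first row:
det = 2·det([[-1,2],[-2,-1]]) - -1·det([[-2,2],[0,-1]]) + -2·det([[-2,-1],[0,-2]])
    = 2·(-1·-1 - 2·-2) - -1·(-2·-1 - 2·0) + -2·(-2·-2 - -1·0)
    = 2·5 - -1·2 + -2·4
    = 10 + 2 + -8 = 4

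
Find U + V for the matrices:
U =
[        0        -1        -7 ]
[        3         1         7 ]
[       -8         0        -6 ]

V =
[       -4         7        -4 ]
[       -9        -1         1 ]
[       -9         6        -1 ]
U + V =
[       -4         6       -11 ]
[       -6         0         8 ]
[      -17         6        -7 ]

Matrix addition is elementwise: (U+V)[i][j] = U[i][j] + V[i][j].
  (U+V)[0][0] = (0) + (-4) = -4
  (U+V)[0][1] = (-1) + (7) = 6
  (U+V)[0][2] = (-7) + (-4) = -11
  (U+V)[1][0] = (3) + (-9) = -6
  (U+V)[1][1] = (1) + (-1) = 0
  (U+V)[1][2] = (7) + (1) = 8
  (U+V)[2][0] = (-8) + (-9) = -17
  (U+V)[2][1] = (0) + (6) = 6
  (U+V)[2][2] = (-6) + (-1) = -7
U + V =
[       -4         6       -11 ]
[       -6         0         8 ]
[      -17         6        -7 ]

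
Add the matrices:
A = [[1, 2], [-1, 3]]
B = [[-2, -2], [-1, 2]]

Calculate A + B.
[[-1, 0], [-2, 5]]

Add corresponding elements:
(1)+(-2)=-1
(2)+(-2)=0
(-1)+(-1)=-2
(3)+(2)=5
A + B = [[-1, 0], [-2, 5]]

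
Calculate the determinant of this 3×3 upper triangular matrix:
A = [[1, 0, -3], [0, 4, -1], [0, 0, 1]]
4

The determinant of a triangular matrix is the product of its diagonal entries (the off-diagonal entries above the diagonal do not affect it).
det(A) = (1) * (4) * (1) = 4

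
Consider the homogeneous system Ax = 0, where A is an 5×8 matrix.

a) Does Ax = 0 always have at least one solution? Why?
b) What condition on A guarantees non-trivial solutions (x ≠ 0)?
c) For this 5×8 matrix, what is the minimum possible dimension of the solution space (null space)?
a) Yes, x = 0 is always a solution. b) When A has linearly dependent columns (rank < n). c) Minimum nullity = 3.

a) x = 0 satisfies A·0 = 0, so the zero vector is always a solution.
b) Non-trivial solutions exist iff the columns of A are linearly dependent, equivalently rank(A) < n (the number of columns).
c) By rank-nullity, rank(A) + nullity(A) = n = 8. Since A has only 5 rows, rank(A) ≤ 5, so nullity(A) ≥ 8 - 5 = 3.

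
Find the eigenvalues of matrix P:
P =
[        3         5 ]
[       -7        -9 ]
λ = -4, -2

Solve det(P - λI) = 0. For a 2×2 matrix the characteristic equation is λ² - (trace)λ + det = 0.
trace(P) = a + d = 3 - 9 = -6.
det(P) = a*d - b*c = (3)*(-9) - (5)*(-7) = -27 + 35 = 8.
Characteristic equation: λ² - (-6)λ + (8) = 0.
Discriminant = (-6)² - 4*(8) = 36 - 32 = 4.
λ = (-6 ± √4) / 2 = (-6 ± 2) / 2 = -4, -2.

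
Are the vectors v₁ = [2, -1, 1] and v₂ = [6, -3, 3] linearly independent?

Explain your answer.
No, linearly dependent (v₂ = 3·v₁)

Check whether there is a scalar k with v₂ = k·v₁.
Comparing components, k = 3 satisfies 3·[2, -1, 1] = [6, -3, 3].
Since v₂ is a scalar multiple of v₁, the two vectors are linearly dependent.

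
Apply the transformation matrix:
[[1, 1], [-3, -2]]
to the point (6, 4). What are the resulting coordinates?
(10, -26)

Matrix multiplication:
[[1, 1], [-3, -2]] × [6, 4]ᵀ
= [1×6 + 1×4, -3×6 + -2×4]ᵀ
= [10.0000, -26.0000]ᵀ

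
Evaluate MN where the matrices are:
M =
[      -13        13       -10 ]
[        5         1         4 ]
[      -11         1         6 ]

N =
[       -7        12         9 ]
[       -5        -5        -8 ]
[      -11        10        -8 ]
MN =
[      136      -321      -141 ]
[      -84        95         5 ]
[        6       -77      -155 ]

Matrix multiplication: (MN)[i][j] = sum over k of M[i][k] * N[k][j].
  (MN)[0][0] = (-13)*(-7) + (13)*(-5) + (-10)*(-11) = 136
  (MN)[0][1] = (-13)*(12) + (13)*(-5) + (-10)*(10) = -321
  (MN)[0][2] = (-13)*(9) + (13)*(-8) + (-10)*(-8) = -141
  (MN)[1][0] = (5)*(-7) + (1)*(-5) + (4)*(-11) = -84
  (MN)[1][1] = (5)*(12) + (1)*(-5) + (4)*(10) = 95
  (MN)[1][2] = (5)*(9) + (1)*(-8) + (4)*(-8) = 5
  (MN)[2][0] = (-11)*(-7) + (1)*(-5) + (6)*(-11) = 6
  (MN)[2][1] = (-11)*(12) + (1)*(-5) + (6)*(10) = -77
  (MN)[2][2] = (-11)*(9) + (1)*(-8) + (6)*(-8) = -155
MN =
[      136      -321      -141 ]
[      -84        95         5 ]
[        6       -77      -155 ]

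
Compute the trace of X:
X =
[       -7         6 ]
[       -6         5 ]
tr(X) = -7 + 5 = -2

The trace of a square matrix is the sum of its diagonal entries.
Diagonal entries of X: X[0][0] = -7, X[1][1] = 5.
tr(X) = -7 + 5 = -2.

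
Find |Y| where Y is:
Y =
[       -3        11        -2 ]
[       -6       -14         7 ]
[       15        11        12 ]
det(Y) = 2394

Expand along row 0 (cofactor expansion): det(Y) = a*(e*i - f*h) - b*(d*i - f*g) + c*(d*h - e*g), where the 3×3 is [[a, b, c], [d, e, f], [g, h, i]].
Minor M_00 = (-14)*(12) - (7)*(11) = -168 - 77 = -245.
Minor M_01 = (-6)*(12) - (7)*(15) = -72 - 105 = -177.
Minor M_02 = (-6)*(11) - (-14)*(15) = -66 + 210 = 144.
det(Y) = (-3)*(-245) - (11)*(-177) + (-2)*(144) = 735 + 1947 - 288 = 2394.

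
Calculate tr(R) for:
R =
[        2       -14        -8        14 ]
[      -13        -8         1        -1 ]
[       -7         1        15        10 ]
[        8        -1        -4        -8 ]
tr(R) = 2 - 8 + 15 - 8 = 1

The trace of a square matrix is the sum of its diagonal entries.
Diagonal entries of R: R[0][0] = 2, R[1][1] = -8, R[2][2] = 15, R[3][3] = -8.
tr(R) = 2 - 8 + 15 - 8 = 1.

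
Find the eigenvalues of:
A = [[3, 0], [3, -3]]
λ = -3, 3

Solve det(A - λI) = 0. For a 2×2 matrix this is λ² - (trace)λ + det = 0.
trace(A) = 3 - 3 = 0.
det(A) = (3)*(-3) - (0)*(3) = -9 - 0 = -9.
Characteristic equation: λ² - (0)λ + (-9) = 0.
Discriminant: (0)² - 4*(-9) = 0 + 36 = 36.
Roots: λ = (0 ± √36) / 2 = -3, 3.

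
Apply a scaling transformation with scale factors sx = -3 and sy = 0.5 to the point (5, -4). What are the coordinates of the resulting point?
(-15, -2.0)

Scaling matrix:
[[-3, 0], [0, 0.50]]
Result: (5 × -3, -4 × 0.5) = (-15, -2.0)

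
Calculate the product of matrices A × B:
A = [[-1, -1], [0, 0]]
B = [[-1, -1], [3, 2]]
[[-2, -1], [0, 0]]

Matrix multiplication:
C[0][0] = -1×-1 + -1×3 = -2
C[0][1] = -1×-1 + -1×2 = -1
C[1][0] = 0×-1 + 0×3 = 0
C[1][1] = 0×-1 + 0×2 = 0
Result: [[-2, -1], [0, 0]]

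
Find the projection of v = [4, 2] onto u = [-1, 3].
[-1/5, 3/5]

The projection of v onto u is proj_u(v) = ((v·u) / (u·u)) · u.
v·u = (4)*(-1) + (2)*(3) = 2.
u·u = (-1)*(-1) + (3)*(3) = 10.
coefficient = 2 / 10 = 1/5.
proj_u(v) = 1/5 · [-1, 3] = [-1/5, 3/5].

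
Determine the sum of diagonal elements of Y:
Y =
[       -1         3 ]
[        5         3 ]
tr(Y) = -1 + 3 = 2

The trace of a square matrix is the sum of its diagonal entries.
Diagonal entries of Y: Y[0][0] = -1, Y[1][1] = 3.
tr(Y) = -1 + 3 = 2.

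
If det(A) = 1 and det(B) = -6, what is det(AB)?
-6

Use the multiplicative property of determinants: det(AB) = det(A)*det(B).
det(AB) = (1)*(-6) = -6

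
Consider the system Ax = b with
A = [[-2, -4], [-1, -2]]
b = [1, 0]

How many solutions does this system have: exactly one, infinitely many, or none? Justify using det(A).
No solution

det(A) = (-2)*(-2) - (-4)*(-1) = 0, so A is singular.
The column space of A is span(column 1) = span([-2, -1]).
b = [1, 0] is not a scalar multiple of column 1, so b ∉ column space and the system is inconsistent — no solution.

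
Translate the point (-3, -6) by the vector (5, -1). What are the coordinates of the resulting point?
(2, -7)

Translation by (5, -1):
x' = -3 + 5 = 2
y' = -6 + -1 = -7
Homogeneous matrix: [[1, 0, 5], [0, 1, -1], [0, 0, 1]]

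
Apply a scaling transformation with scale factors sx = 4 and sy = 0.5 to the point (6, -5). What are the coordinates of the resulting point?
(24, -2.5)

Scaling matrix:
[[4, 0], [0, 0.50]]
Result: (6 × 4, -5 × 0.5) = (24, -2.5)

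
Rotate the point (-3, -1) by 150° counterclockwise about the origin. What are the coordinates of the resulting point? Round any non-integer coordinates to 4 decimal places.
(3.0981, -0.6340)

Rotation matrix R(θ) = [[cos θ, -sin θ], [sin θ, cos θ]]; for θ = 150°:
R = [[-√3/2, -1/2], [1/2, -√3/2]]
Result: R × [-3, -1]ᵀ = [-√3/2·-3 + (-1/2)·-1, 1/2·-3 + (-√3/2)·-1]ᵀ = (3.0981, -0.6340)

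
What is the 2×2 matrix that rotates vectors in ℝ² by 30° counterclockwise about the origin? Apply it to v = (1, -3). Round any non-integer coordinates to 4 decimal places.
R = [[√3/2, -1/2], [1/2, √3/2]]; R·v = (2.3660, -2.0981)

A counterclockwise rotation by angle θ in ℝ² has matrix R(θ) = [[cos θ, -sin θ], [sin θ, cos θ]].
For θ = 30°: cos θ = √3/2, sin θ = 1/2.
R(30°) = [[√3/2, -1/2], [1/2, √3/2]].
R·v = [√3/2·1 + (-1/2)·-3, 1/2·1 + √3/2·-3] = (2.3660, -2.0981).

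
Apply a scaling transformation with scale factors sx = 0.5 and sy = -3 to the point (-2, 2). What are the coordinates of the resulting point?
(-1.0, -6)

Scaling matrix:
[[0.50, 0], [0, -3]]
Result: (-2 × 0.5, 2 × -3) = (-1.0, -6)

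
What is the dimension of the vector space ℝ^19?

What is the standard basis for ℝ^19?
Dimension = 19; standard basis = {e_1, e_2, e_3, …, e_19}

ℝ^19 is the space of 19-tuples of real numbers; its dimension is 19.
The standard basis consists of 19 vectors: e_1, e_2, e_3, …, e_19, where e_i is the vector with 1 in position i and 0 elsewhere.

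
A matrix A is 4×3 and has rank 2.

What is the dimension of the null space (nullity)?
1

The rank-nullity theorem for an m×n matrix states:
rank(A) + nullity(A) = n (the number of columns).
Here n = 3 and rank(A) = 2, so nullity(A) = 3 - 2 = 1.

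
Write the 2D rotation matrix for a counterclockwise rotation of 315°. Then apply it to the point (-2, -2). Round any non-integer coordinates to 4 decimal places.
R = [[√2/2, √2/2], [-√2/2, √2/2]]; R·(-2, -2) = (-2.8284, 0.0000)

Rotation matrix formula: R(θ) = [[cos θ, -sin θ], [sin θ, cos θ]]
For θ = 315°:
cos(315°) = √2/2
sin(315°) = -√2/2
R = [[√2/2, √2/2], [-√2/2, √2/2]]
Apply to (-2, -2): [√2/2·-2 + (√2/2)·-2, -√2/2·-2 + √2/2·-2] = (-2.8284, 0.0000)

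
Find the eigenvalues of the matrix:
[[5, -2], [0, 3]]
λ = 3 and λ = 5

Characteristic equation: det(A - λI) = 0
λ² - (trace)λ + (det) = 0
λ² - (8)λ + (15) = 0
λ² - 8λ + 15 = 0
Solving: λ = 3, 5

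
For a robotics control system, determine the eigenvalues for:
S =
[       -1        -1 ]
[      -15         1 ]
λ = -4, 4

Solve det(S - λI) = 0. For a 2×2 matrix the characteristic equation is λ² - (trace)λ + det = 0.
trace(S) = a + d = -1 + 1 = 0.
det(S) = a*d - b*c = (-1)*(1) - (-1)*(-15) = -1 - 15 = -16.
Characteristic equation: λ² - (0)λ + (-16) = 0.
Discriminant = (0)² - 4*(-16) = 0 + 64 = 64.
λ = (0 ± √64) / 2 = (0 ± 8) / 2 = -4, 4.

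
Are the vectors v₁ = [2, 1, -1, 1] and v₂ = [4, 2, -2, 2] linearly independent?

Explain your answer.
No, linearly dependent (v₂ = 2·v₁)

Check whether there is a scalar k with v₂ = k·v₁.
Comparing components, k = 2 satisfies 2·[2, 1, -1, 1] = [4, 2, -2, 2].
Since v₂ is a scalar multiple of v₁, the two vectors are linearly dependent.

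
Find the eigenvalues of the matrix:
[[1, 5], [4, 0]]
λ = -4 and λ = 5

Characteristic equation: det(A - λI) = 0
λ² - (trace)λ + (det) = 0
λ² - (1)λ + (-20) = 0
λ² - 1λ - 20 = 0
Solving: λ = -4, 5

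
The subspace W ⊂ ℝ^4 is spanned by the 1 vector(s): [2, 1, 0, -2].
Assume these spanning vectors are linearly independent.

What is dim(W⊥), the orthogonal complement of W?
dim(W⊥) = 3

For any subspace W of ℝ^n, dim(W) + dim(W⊥) = n (the whole-space dimension).
Here the given 1 vectors are linearly independent, so dim(W) = 1.
Thus dim(W⊥) = n - dim(W) = 4 - 1 = 3.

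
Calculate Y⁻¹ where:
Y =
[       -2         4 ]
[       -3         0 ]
det(Y) = 12
Y⁻¹ =
[        0      -1/3 ]
[      1/4      -1/6 ]

For a 2×2 matrix Y = [[a, b], [c, d]] with det(Y) ≠ 0, Y⁻¹ = (1/det(Y)) * [[d, -b], [-c, a]].
det(Y) = (-2)*(0) - (4)*(-3) = 0 + 12 = 12.
Y⁻¹ = (1/12) * [[0, -4], [3, -2]].
Dividing each entry by 12 and reducing:
Y⁻¹ =
[        0      -1/3 ]
[      1/4      -1/6 ]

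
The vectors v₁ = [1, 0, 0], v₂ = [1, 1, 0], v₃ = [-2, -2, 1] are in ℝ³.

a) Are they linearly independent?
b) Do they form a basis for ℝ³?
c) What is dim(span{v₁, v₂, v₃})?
Yes independent, yes basis, dim = 3

Stack v₁, v₂, v₃ as rows of a 3×3 matrix.
[[1, 0, 0]; [1, 1, 0]; [-2, -2, 1]] is already lower triangular with nonzero diagonal entries (1, 1, 1), so its determinant is the product of the diagonal entries, det = (1)·(1)·(1) = 1 ≠ 0, and the rows are linearly independent.
Three linearly independent vectors in ℝ³ form a basis for ℝ³, so dim(span{v₁,v₂,v₃}) = 3.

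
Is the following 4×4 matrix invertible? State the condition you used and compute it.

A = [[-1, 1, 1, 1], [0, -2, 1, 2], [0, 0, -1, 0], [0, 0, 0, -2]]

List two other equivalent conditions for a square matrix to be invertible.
Yes, invertible; det(A) = 4 ≠ 0. Equivalent conditions: rank(A) = 4; Ax = 0 has only the trivial solution; 0 is not an eigenvalue; the columns of A are linearly independent.

To check invertibility, compute det(A).
The given matrix is triangular, so det(A) equals the product of its diagonal entries = 4 ≠ 0.
Since det(A) ≠ 0, A is invertible.
Equivalent conditions for a square matrix A to be invertible:
- rank(A) = 4 (full rank).
- The homogeneous system Ax = 0 has only the trivial solution x = 0.
- 0 is not an eigenvalue of A.
- The columns (equivalently rows) of A are linearly independent.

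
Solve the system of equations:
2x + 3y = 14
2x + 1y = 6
x = 1, y = 4

Use elimination (row reduction):
Equation 1: 2x + 3y = 14.
Equation 2: 2x + 1y = 6.
Multiply Eq1 by 2 and Eq2 by 2: 4x + 6y = 28;  4x + 2y = 12.
Subtract: (-4)y = -16, so y = 4.
Back-substitute into Eq1: 2x + 3*(4) = 14, so x = 1.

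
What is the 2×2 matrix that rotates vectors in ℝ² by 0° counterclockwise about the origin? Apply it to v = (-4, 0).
R = [[1, 0], [0, 1]]; R·v = (-4, 0)

A counterclockwise rotation by angle θ in ℝ² has matrix R(θ) = [[cos θ, -sin θ], [sin θ, cos θ]].
For θ = 0°: cos θ = 1, sin θ = 0.
R(0°) = [[1, 0], [0, 1]].
R·v = [1·-4 + (0)·0, 0·-4 + 1·0] = (-4, 0).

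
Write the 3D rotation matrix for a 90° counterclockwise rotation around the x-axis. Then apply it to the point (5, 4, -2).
R = [[1, 0, 0], [0, 0, -1], [0, 1, 0]]; R·(5, 4, -2) = (5, 2, 4)

Rotation matrix for 90° around x-axis:
cos(90°) = 0, sin(90°) = 1
R = [[1, 0, 0], [0, 0, -1], [0, 1, 0]]
Apply to (5, 4, -2): R·[5, 4, -2]ᵀ = (5, 2, 4)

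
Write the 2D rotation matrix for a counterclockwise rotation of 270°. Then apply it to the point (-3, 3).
R = [[0, 1], [-1, 0]]; R·(-3, 3) = (3, 3)

Rotation matrix formula: R(θ) = [[cos θ, -sin θ], [sin θ, cos θ]]
For θ = 270°:
cos(270°) = 0
sin(270°) = -1
R = [[0, 1], [-1, 0]]
Apply to (-3, 3): [0·-3 + (1)·3, -1·-3 + 0·3] = (3, 3)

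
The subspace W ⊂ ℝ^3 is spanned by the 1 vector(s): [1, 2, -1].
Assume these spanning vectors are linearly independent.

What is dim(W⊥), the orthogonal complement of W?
dim(W⊥) = 2

For any subspace W of ℝ^n, dim(W) + dim(W⊥) = n (the whole-space dimension).
Here the given 1 vectors are linearly independent, so dim(W) = 1.
Thus dim(W⊥) = n - dim(W) = 3 - 1 = 2.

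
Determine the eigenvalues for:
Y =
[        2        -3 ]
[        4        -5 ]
λ = -2, -1

Solve det(Y - λI) = 0. For a 2×2 matrix the characteristic equation is λ² - (trace)λ + det = 0.
trace(Y) = a + d = 2 - 5 = -3.
det(Y) = a*d - b*c = (2)*(-5) - (-3)*(4) = -10 + 12 = 2.
Characteristic equation: λ² - (-3)λ + (2) = 0.
Discriminant = (-3)² - 4*(2) = 9 - 8 = 1.
λ = (-3 ± √1) / 2 = (-3 ± 1) / 2 = -2, -1.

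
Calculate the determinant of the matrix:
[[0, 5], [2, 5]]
-10

For a 2×2 matrix [[a, b], [c, d]], det = ad - bc
det = (0)(5) - (5)(2) = 0 - 10 = -10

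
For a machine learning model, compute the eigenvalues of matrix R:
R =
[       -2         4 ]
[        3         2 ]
λ = -4, 4

Solve det(R - λI) = 0. For a 2×2 matrix the characteristic equation is λ² - (trace)λ + det = 0.
trace(R) = a + d = -2 + 2 = 0.
det(R) = a*d - b*c = (-2)*(2) - (4)*(3) = -4 - 12 = -16.
Characteristic equation: λ² - (0)λ + (-16) = 0.
Discriminant = (0)² - 4*(-16) = 0 + 64 = 64.
λ = (0 ± √64) / 2 = (0 ± 8) / 2 = -4, 4.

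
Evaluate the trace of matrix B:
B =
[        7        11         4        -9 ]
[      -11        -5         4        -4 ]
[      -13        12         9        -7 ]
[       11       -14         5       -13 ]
tr(B) = 7 - 5 + 9 - 13 = -2

The trace of a square matrix is the sum of its diagonal entries.
Diagonal entries of B: B[0][0] = 7, B[1][1] = -5, B[2][2] = 9, B[3][3] = -13.
tr(B) = 7 - 5 + 9 - 13 = -2.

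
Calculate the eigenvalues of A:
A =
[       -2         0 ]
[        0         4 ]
λ = -2, 4

Solve det(A - λI) = 0. For a 2×2 matrix the characteristic equation is λ² - (trace)λ + det = 0.
trace(A) = a + d = -2 + 4 = 2.
det(A) = a*d - b*c = (-2)*(4) - (0)*(0) = -8 - 0 = -8.
Characteristic equation: λ² - (2)λ + (-8) = 0.
Discriminant = (2)² - 4*(-8) = 4 + 32 = 36.
λ = (2 ± √36) / 2 = (2 ± 6) / 2 = -2, 4.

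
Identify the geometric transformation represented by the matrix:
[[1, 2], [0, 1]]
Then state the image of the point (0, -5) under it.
horizontal shear with factor 2; image of (0, -5) is (-10, -5)

The matrix [[1, k], [0, 1]] sends (x, y) to (x + 2y, y), leaving the y-coordinate fixed: a horizontal shear.
The matrix [[1, 2], [0, 1]] represents: horizontal shear with factor 2.
Applying it to (0, -5): [1·0 + 2·-5, 0·0 + 1·-5] = (-10, -5).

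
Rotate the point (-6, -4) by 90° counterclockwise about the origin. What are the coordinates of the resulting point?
(4, -6)

Rotation matrix R(θ) = [[cos θ, -sin θ], [sin θ, cos θ]]; for θ = 90°:
R = [[0, -1], [1, 0]]
Result: R × [-6, -4]ᵀ = [0·-6 + (-1)·-4, 1·-6 + (0)·-4]ᵀ = (4, -6)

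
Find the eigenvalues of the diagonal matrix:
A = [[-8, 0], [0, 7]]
λ₁ = -8, λ₂ = 7

The characteristic polynomial of A is det(A - λI) = (-8 - λ)(7 - λ) = 0.
The roots are λ = -8 and λ = 7, so the eigenvalues are the diagonal entries.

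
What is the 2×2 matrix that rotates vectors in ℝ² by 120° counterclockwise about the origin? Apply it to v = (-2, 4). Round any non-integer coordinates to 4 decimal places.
R = [[-1/2, -√3/2], [√3/2, -1/2]]; R·v = (-2.4641, -3.7321)

A counterclockwise rotation by angle θ in ℝ² has matrix R(θ) = [[cos θ, -sin θ], [sin θ, cos θ]].
For θ = 120°: cos θ = -1/2, sin θ = √3/2.
R(120°) = [[-1/2, -√3/2], [√3/2, -1/2]].
R·v = [-1/2·-2 + (-√3/2)·4, √3/2·-2 + -1/2·4] = (-2.4641, -3.7321).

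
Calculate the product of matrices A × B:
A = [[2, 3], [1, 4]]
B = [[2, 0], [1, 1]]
[[7, 3], [6, 4]]

Matrix multiplication:
C[0][0] = 2×2 + 3×1 = 7
C[0][1] = 2×0 + 3×1 = 3
C[1][0] = 1×2 + 4×1 = 6
C[1][1] = 1×0 + 4×1 = 4
Result: [[7, 3], [6, 4]]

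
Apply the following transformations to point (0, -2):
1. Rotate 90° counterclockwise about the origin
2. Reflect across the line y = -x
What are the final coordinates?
(0, -2)

Step 1: Rotate 90° → (2, 0)
Step 2: Reflect across the line y = -x → (0, -2)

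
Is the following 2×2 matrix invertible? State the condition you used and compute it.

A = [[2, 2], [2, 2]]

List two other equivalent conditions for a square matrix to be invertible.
No, not invertible; det(A) = 0 (two rows are equal, so the rows are linearly dependent). Equivalent conditions (failing for this A): rank(A) < 2; Ax = 0 has non-trivial solutions; 0 is an eigenvalue; the columns are linearly dependent.

To check invertibility, compute det(A).
In this matrix, row 0 and the last row are identical, so one row is a scalar multiple of another and the rows are linearly dependent.
A matrix with linearly dependent rows has det = 0 and is not invertible.
Equivalent failed conditions:
- rank(A) < 2.
- Ax = 0 has non-trivial solutions.
- 0 is an eigenvalue.
- The columns are linearly dependent.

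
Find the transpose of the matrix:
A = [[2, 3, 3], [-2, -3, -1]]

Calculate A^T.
[[2, -2], [3, -3], [3, -1]]

The transpose sends entry (i,j) to (j,i); rows become columns.
Row 0 of A: [2, 3, 3] -> column 0 of A^T.
Row 1 of A: [-2, -3, -1] -> column 1 of A^T.
A^T = [[2, -2], [3, -3], [3, -1]]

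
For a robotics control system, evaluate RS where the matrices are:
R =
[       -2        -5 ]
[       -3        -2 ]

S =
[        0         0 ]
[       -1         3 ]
RS =
[        5       -15 ]
[        2        -6 ]

Matrix multiplication: (RS)[i][j] = sum over k of R[i][k] * S[k][j].
  (RS)[0][0] = (-2)*(0) + (-5)*(-1) = 5
  (RS)[0][1] = (-2)*(0) + (-5)*(3) = -15
  (RS)[1][0] = (-3)*(0) + (-2)*(-1) = 2
  (RS)[1][1] = (-3)*(0) + (-2)*(3) = -6
RS =
[        5       -15 ]
[        2        -6 ]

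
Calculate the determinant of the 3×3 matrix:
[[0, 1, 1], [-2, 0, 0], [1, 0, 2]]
4

Expansion along first row:
det = 0·det([[0,0],[0,2]]) - 1·det([[-2,0],[1,2]]) + 1·det([[-2,0],[1,0]])
    = 0·(0·2 - 0·0) - 1·(-2·2 - 0·1) + 1·(-2·0 - 0·1)
    = 0·0 - 1·-4 + 1·0
    = 0 + 4 + 0 = 4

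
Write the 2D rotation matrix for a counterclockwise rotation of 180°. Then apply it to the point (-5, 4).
R = [[-1, 0], [0, -1]]; R·(-5, 4) = (5, -4)

Rotation matrix formula: R(θ) = [[cos θ, -sin θ], [sin θ, cos θ]]
For θ = 180°:
cos(180°) = -1
sin(180°) = 0
R = [[-1, 0], [0, -1]]
Apply to (-5, 4): [-1·-5 + (0)·4, 0·-5 + -1·4] = (5, -4)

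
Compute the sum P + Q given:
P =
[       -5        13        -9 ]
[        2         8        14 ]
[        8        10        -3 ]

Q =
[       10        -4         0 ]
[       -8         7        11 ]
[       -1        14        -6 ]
P + Q =
[        5         9        -9 ]
[       -6        15        25 ]
[        7        24        -9 ]

Matrix addition is elementwise: (P+Q)[i][j] = P[i][j] + Q[i][j].
  (P+Q)[0][0] = (-5) + (10) = 5
  (P+Q)[0][1] = (13) + (-4) = 9
  (P+Q)[0][2] = (-9) + (0) = -9
  (P+Q)[1][0] = (2) + (-8) = -6
  (P+Q)[1][1] = (8) + (7) = 15
  (P+Q)[1][2] = (14) + (11) = 25
  (P+Q)[2][0] = (8) + (-1) = 7
  (P+Q)[2][1] = (10) + (14) = 24
  (P+Q)[2][2] = (-3) + (-6) = -9
P + Q =
[        5         9        -9 ]
[       -6        15        25 ]
[        7        24        -9 ]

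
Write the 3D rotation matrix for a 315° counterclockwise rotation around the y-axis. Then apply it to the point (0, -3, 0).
R = [[√2/2, 0, -√2/2], [0, 1, 0], [√2/2, 0, √2/2]]; R·(0, -3, 0) = (0, -3, 0)

Rotation matrix for 315° around y-axis:
cos(315°) = √2/2, sin(315°) = -√2/2
R = [[√2/2, 0, -√2/2], [0, 1, 0], [√2/2, 0, √2/2]]
Apply to (0, -3, 0): R·[0, -3, 0]ᵀ = (0, -3, 0)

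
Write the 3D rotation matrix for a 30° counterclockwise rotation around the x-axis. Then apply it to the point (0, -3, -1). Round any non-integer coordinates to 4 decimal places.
R = [[1, 0, 0], [0, √3/2, -1/2], [0, 1/2, √3/2]]; R·(0, -3, -1) = (0.0000, -2.0981, -2.3660)

Rotation matrix for 30° around x-axis:
cos(30°) = √3/2, sin(30°) = 1/2
R = [[1, 0, 0], [0, √3/2, -1/2], [0, 1/2, √3/2]]
Apply to (0, -3, -1): R·[0, -3, -1]ᵀ = (0.0000, -2.0981, -2.3660)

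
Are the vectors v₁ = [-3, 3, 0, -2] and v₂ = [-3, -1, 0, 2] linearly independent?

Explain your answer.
Yes, linearly independent

Two vectors are linearly dependent iff one is a scalar multiple of the other.
No single scalar k satisfies v₂ = k·v₁ (the ratios of corresponding entries disagree), so v₁ and v₂ are linearly independent.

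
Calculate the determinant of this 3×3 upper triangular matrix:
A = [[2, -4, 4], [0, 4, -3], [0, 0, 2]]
16

The determinant of a triangular matrix is the product of its diagonal entries (the off-diagonal entries above the diagonal do not affect it).
det(A) = (2) * (4) * (2) = 16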